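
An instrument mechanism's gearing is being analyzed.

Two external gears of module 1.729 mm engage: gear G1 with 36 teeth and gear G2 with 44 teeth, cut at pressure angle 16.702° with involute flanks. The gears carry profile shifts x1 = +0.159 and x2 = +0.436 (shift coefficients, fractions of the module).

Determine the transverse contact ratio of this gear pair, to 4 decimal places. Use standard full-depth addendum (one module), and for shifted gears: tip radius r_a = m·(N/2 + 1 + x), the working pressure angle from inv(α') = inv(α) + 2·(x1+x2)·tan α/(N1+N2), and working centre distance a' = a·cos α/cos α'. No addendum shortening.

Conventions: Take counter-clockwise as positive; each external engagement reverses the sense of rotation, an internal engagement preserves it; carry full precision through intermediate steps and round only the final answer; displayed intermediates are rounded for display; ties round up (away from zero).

topology: single-mesh involute geometry — m = 1.729, 36T/44T pair
base radii: r_b1 = 29.809039, r_b2 = 36.433270
tip radii: r_a1 = 33.125911, r_a2 = 40.520844
inv(α') = inv(16.702°) + 2·(+0.159+0.436)·tan α/(36+44) = 0.01301081  ⇒  α' = 19.14178°
a' = a·cos α / cos α' = 69.1600·cos 16.702°/cos 19.14178° = 70.119199
action lengths: √(r_a1²−r_b1²) = 14.448084, √(r_a2²−r_b2²) = 17.735715
base pitch p_b = π·m·cos α = 5.202659
CR = (14.448084 + 17.735715 − 70.119199·sin 19.14178°)/5.202659 = 1.766640
contact ratio ≈ 1.7666

1.7666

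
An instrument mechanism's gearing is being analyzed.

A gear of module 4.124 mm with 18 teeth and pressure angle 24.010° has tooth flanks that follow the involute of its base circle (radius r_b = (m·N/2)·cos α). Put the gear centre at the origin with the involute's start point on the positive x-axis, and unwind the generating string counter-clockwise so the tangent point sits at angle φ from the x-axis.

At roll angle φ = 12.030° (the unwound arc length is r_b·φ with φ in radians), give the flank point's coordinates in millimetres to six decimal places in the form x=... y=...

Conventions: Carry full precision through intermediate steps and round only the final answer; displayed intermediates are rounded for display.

x=34.643634 y=0.104148

class = single-mesh tooth geometry [base-circle involute, m = 4.124, 18T]
pitch radius r_p = m·N/2 = 4.124·18/2 = 37.116000
base radius r_b = r_p·cos α = 37.116000·cos 24.010° = 33.904518
roll angle φ = 12.030° = 0.20996311 rad
x = r_b·(cos φ + φ·sin φ) = 34.643634
y = r_b·(sin φ − φ·cos φ) = 0.104148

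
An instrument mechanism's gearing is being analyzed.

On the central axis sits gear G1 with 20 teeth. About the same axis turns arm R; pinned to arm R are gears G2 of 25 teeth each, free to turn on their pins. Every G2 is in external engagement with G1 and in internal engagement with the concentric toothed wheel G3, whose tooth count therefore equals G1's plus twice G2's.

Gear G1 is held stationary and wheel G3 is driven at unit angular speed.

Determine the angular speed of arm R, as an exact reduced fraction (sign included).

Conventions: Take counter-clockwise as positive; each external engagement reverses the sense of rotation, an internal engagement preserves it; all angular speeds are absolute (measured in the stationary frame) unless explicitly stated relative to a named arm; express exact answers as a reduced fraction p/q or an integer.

recognized (axles ride arm R): planetary set, 20/25/70 teeth
ring teeth: 20 + 2·25 = 70
20(ω_sun−ω_arm) = −70(ω_ring−ω_arm),  ω_sun = 0, ω_ring = 1
20(0−ω_arm) = −70(1−ω_arm)  ⇒  90·ω_arm = 70  ⇒  ω_arm = 7/9
exact speed ratio = 7/9

7/9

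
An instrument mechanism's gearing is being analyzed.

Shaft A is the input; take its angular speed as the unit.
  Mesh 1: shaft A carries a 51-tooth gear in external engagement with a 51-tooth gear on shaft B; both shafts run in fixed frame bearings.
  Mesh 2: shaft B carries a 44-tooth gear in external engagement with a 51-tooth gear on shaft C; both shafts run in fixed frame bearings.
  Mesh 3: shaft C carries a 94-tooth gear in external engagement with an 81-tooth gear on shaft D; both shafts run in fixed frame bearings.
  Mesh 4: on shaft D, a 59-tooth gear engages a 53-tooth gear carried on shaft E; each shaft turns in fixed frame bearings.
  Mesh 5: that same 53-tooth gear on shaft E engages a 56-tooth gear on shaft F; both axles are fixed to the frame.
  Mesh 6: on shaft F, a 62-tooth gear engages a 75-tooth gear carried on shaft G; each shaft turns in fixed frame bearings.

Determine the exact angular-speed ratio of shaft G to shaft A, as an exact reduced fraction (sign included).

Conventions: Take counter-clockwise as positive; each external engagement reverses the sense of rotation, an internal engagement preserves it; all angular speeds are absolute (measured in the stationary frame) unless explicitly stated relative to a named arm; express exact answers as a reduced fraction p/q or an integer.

1891186/2168775

class = fixed-axis compound train [6 meshes; 6 ratios multiply, 6 sense flips]
mesh 1 [51T→51T]: running ratio 1, sense −
mesh 2 [44T→51T]: running ratio 44/51, sense +
mesh 3 [94T→81T]: running ratio 4136/4131, sense −
mesh 4 [59T→53T]: running ratio 244024/218943, sense +
mesh 5 [53T→56T]: running ratio 30503/28917, sense −
mesh 6 [62T→75T]: running ratio 1891186/2168775, sense +
ω_out/ω_in = 1891186/2168775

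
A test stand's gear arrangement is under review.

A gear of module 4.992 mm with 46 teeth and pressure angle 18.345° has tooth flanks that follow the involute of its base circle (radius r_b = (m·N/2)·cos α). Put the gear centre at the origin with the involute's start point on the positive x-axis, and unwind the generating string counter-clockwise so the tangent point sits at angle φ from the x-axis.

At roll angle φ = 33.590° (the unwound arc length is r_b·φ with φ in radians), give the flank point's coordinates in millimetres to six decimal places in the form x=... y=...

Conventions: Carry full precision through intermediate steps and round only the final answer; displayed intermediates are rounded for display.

topology: single-mesh involute geometry — m = 4.992, N = 46
pitch radius r_p = m·N/2 = 4.992·46/2 = 114.816000
base radius r_b = r_p·cos α = 114.816000·cos 18.345° = 108.980887
roll angle φ = 33.590° = 0.58625610 rad
x = r_b·(cos φ + φ·sin φ) = 126.130311
y = r_b·(sin φ − φ·cos φ) = 7.071159

x=126.130311 y=7.071159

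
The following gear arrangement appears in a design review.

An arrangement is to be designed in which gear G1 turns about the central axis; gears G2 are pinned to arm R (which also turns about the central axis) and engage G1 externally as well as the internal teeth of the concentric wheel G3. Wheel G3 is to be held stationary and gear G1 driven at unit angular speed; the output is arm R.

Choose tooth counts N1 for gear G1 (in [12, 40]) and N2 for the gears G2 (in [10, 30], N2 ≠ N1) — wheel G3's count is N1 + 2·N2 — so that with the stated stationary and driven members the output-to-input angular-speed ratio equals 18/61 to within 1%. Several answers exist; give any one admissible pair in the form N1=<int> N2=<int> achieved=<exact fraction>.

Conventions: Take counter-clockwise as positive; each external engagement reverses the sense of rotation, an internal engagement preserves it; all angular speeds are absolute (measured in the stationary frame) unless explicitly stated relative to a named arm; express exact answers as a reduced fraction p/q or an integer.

N1=36 N2=25 achieved=18/61

class = planetary set [ratio 18/61 wanted; Willis about the carrier]
Willis with ω_ring = 0: ω_arm/ω_sun = N1/(N1+N3); set equal to 18/61  ⇒  N3/N1 = 1/(18/61) − 1 = 43/18
N3 = N1 + 2·N2  ⇒  N2/N1 = (N3/N1 − 1)/2 = (43/18 − 1)/2 = 25/36
smallest multiple with N1 ≥ 12 and N2 ≥ 10: k = 1  ⇒  N1 = 1·36 = 36, N2 = 1·25 = 25 (N1 ≤ 40, N2 ≤ 30, N2 ≠ N1 ✓), N3 = 36 + 2·25 = 86
check: N1/(N1+N3) with N1 = 36, N3 = 86 gives 18/61; |achieved − target| = 0 ≤ 9/3050 ✓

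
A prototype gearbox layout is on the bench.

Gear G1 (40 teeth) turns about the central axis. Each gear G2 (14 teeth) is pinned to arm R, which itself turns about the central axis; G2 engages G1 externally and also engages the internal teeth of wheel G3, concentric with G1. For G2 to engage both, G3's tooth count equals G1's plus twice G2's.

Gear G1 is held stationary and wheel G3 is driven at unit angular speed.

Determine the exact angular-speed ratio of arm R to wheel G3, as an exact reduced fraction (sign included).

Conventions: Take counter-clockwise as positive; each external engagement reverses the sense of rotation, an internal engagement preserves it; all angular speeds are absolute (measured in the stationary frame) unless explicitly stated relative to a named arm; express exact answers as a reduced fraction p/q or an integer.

class = planetary set [G3 = 40+2·14 = 68; Willis about the carrier]
ring teeth: 40 + 2·14 = 68
40(ω_sun−ω_arm) = −68(ω_ring−ω_arm),  ω_sun = 0, ω_ring = 1
40(0−ω_arm) = −68(1−ω_arm)  ⇒  108·ω_arm = 68  ⇒  ω_arm = 17/27
ω_out/ω_in = 17/27

17/27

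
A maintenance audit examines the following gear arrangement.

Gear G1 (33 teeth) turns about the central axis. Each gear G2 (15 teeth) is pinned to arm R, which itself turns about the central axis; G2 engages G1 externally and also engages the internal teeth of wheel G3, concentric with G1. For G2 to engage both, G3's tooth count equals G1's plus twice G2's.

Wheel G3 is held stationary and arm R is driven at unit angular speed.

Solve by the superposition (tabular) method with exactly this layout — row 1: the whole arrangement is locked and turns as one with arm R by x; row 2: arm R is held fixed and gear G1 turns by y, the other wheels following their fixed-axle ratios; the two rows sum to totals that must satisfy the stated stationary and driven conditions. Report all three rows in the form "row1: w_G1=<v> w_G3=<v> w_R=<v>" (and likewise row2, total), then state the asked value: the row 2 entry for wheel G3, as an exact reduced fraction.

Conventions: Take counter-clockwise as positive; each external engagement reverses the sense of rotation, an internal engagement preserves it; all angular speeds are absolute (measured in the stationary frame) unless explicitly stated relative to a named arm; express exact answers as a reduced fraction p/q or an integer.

row1: w_G1=1 w_G3=1 w_R=1
row2: w_G1=21/11 w_G3=-1 w_R=0
total: w_G1=32/11 w_G3=0 w_R=1
asked value: -1

planetary set (33T centre, 15T on arm, 63T internal) — Willis relation
superposition row 1 [locked train]: every member turns x
row 2 — arm fixed, fixed-axis ratios: sun y, ring −(33/63)·y, arm 0
boundary: total ω_ring = x − (33/63)·y = 0 and total ω_arm = x = 1  ⇒  y = 21/11, x = 1
row 2 ring = −(33/63)·21/11 = -1
totals (row 1 + row 2): sun 1 + 21/11 = 32/11, ring 1 + (-1) = 0, arm 1 + 0 = 1
asked cell (row2, ring) = -1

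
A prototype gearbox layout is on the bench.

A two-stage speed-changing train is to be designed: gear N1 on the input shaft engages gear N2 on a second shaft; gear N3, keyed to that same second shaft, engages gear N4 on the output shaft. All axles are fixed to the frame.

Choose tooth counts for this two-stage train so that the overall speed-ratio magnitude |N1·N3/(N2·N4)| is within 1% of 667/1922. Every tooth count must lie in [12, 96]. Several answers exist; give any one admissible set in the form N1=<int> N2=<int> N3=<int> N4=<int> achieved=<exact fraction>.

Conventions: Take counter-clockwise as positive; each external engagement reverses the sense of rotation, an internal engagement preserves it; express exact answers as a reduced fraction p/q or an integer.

N1=23 N2=31 N3=29 N4=62 achieved=667/1922

class = fixed-axis compound train [2-stage, 667/1922 wanted]
target = 667/1922 in lowest terms: an exact hit needs N1·N3 = k·667 and N2·N4 = k·1922 for one integer k, every count in [12, 96]; additionally prefer no 1:1 stage (N1 ≠ N2, N3 ≠ N4)
k = 1: N1·N3 = 667 = 23·29, N2·N4 = 1922 = 31·62
achieved = 23·29/(31·62) = 667/1922; |achieved − target| = 0 ≤ 667/192200 ✓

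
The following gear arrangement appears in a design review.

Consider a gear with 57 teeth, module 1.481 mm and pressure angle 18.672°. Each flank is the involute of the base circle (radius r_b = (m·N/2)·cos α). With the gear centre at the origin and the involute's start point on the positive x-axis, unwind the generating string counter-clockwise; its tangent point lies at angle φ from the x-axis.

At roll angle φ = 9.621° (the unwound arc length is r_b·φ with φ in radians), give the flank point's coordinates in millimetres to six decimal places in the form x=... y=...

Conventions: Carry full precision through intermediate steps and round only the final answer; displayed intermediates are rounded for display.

x=40.546712 y=0.062931

recognized (one wheel, involute flank): single-mesh tooth geometry, m = 1.481, N = 57
pitch radius r_p = m·N/2 = 1.481·57/2 = 42.208500
base radius r_b = r_p·cos α = 42.208500·cos 18.672° = 39.986934
roll angle φ = 9.621° = 0.16791813 rad
x = r_b·(cos φ + φ·sin φ) = 40.546712
y = r_b·(sin φ − φ·cos φ) = 0.062931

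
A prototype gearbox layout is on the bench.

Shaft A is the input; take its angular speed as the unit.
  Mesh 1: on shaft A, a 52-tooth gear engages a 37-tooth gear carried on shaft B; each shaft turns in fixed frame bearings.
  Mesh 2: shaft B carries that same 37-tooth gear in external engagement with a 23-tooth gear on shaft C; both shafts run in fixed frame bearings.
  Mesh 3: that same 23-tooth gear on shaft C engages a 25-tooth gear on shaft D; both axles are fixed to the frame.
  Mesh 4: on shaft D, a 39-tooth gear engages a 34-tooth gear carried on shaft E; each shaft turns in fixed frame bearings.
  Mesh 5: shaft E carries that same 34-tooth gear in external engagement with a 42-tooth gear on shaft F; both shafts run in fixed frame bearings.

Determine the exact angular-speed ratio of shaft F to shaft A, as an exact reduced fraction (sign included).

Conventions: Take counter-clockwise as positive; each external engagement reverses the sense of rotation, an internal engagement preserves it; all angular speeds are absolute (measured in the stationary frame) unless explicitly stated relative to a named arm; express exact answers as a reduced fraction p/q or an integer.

class = fixed-axis compound train [5 meshes; 5 ratios multiply, 5 sense flips]
mesh 1 [52T→37T]: running ratio 52/37, sense −
mesh 2 [37T→23T]: running ratio 52/23, sense +
mesh 3 [23T→25T]: running ratio 52/25, sense −
mesh 4 [39T→34T]: running ratio 1014/425, sense +
mesh 5 [34T→42T]: running ratio 338/175, sense −
ω_out/ω_in = -338/175

-338/175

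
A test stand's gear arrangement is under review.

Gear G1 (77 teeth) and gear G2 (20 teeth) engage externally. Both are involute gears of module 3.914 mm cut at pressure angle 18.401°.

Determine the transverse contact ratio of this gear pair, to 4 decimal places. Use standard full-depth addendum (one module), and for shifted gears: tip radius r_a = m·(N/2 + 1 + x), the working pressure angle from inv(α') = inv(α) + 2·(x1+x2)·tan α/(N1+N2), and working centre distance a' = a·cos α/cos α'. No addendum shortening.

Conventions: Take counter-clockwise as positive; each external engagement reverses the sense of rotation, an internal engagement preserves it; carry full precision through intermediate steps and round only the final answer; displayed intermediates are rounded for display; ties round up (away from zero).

recognized (one external pair, fixed centres): single-mesh tooth geometry, m = 3.914, N1 = 77, N2 = 20
base radii: r_b1 = 142.984347, r_b2 = 37.138791
tip radii: r_a1 = 154.603000, r_a2 = 43.054000
no profile shift: α' = α, a' = a
action lengths: √(r_a1²−r_b1²) = 58.801055, √(r_a2²−r_b2²) = 21.779740
base pitch p_b = π·m·cos α = 11.667495
CR = (58.801055 + 21.779740 − 189.829000·sin 18.40100°)/11.667495 = 1.770587
contact ratio ≈ 1.7706

1.7706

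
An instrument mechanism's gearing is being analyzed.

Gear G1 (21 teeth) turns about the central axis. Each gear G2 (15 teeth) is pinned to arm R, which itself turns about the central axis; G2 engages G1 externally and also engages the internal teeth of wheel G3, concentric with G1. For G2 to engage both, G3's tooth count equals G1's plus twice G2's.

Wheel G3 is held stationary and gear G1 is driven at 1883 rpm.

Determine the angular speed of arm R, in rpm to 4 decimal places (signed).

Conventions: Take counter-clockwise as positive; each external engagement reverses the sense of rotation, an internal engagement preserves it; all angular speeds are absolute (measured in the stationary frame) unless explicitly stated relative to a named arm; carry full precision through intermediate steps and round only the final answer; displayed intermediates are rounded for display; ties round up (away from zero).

+549.2083 rpm

planetary set (21T centre, 15T on arm, 51T internal) — Willis relation
normalise by the input: solve with ω_sun = 1, then scale by 1883 rpm
ring teeth: 21 + 2·15 = 51
21(ω_sun−ω_arm) = −51(ω_ring−ω_arm),  ω_ring = 0, ω_sun = 1
21(1−ω_arm) = −51(0−ω_arm)  ⇒  72·ω_arm = 21  ⇒  ω_arm = 7/24
scale: ω_arm = 7/24 × 1883 rpm = +549.2083 rpm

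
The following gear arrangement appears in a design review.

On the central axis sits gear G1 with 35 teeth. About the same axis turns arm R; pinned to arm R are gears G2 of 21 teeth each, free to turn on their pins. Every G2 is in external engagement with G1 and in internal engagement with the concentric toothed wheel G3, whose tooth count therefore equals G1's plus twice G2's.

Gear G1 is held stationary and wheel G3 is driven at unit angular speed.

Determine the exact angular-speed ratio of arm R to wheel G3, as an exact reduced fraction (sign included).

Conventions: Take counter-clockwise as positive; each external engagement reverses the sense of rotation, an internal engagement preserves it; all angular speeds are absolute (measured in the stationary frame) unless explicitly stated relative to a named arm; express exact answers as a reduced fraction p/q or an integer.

recognized (axles ride arm R): planetary set, 35/21/77 teeth
ring teeth: 35 + 2·21 = 77
35(ω_sun−ω_arm) = −77(ω_ring−ω_arm),  ω_sun = 0, ω_ring = 1
35(0−ω_arm) = −77(1−ω_arm)  ⇒  112·ω_arm = 77  ⇒  ω_arm = 11/16
ω_out/ω_in = 11/16

11/16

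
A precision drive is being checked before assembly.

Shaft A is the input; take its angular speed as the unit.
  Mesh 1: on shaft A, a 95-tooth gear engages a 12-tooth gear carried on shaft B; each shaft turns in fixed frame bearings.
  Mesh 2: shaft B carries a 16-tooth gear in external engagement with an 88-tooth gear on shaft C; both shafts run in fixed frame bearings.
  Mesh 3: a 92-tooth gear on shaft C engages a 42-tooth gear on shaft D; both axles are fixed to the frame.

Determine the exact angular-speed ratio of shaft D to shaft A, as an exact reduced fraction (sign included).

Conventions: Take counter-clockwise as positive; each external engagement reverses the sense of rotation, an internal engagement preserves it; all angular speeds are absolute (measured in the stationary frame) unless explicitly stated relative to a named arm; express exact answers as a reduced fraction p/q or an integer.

-2185/693

class = fixed-axis compound train [3 meshes; 3 ratios multiply, 3 sense flips]
mesh 1 [95T→12T]: running ratio 95/12, sense −
mesh 2 [16T→88T]: running ratio 95/66, sense +
mesh 3 [92T→42T]: running ratio 2185/693, sense −
ω_out/ω_in = -2185/693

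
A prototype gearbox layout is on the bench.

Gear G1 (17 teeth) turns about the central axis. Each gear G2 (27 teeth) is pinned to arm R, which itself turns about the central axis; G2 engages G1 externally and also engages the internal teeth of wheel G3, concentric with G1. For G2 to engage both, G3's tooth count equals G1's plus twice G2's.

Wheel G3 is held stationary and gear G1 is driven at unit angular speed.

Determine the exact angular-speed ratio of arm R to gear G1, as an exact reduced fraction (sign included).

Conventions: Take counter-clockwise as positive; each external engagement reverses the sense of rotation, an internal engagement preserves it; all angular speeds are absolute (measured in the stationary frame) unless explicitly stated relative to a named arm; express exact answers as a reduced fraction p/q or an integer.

17/88

recognized (axles ride arm R): planetary set, 17/27/71 teeth
ring teeth: 17 + 2·27 = 71
17(ω_sun−ω_arm) = −71(ω_ring−ω_arm),  ω_ring = 0, ω_sun = 1
17(1−ω_arm) = −71(0−ω_arm)  ⇒  88·ω_arm = 17  ⇒  ω_arm = 17/88
ω_out/ω_in = 17/88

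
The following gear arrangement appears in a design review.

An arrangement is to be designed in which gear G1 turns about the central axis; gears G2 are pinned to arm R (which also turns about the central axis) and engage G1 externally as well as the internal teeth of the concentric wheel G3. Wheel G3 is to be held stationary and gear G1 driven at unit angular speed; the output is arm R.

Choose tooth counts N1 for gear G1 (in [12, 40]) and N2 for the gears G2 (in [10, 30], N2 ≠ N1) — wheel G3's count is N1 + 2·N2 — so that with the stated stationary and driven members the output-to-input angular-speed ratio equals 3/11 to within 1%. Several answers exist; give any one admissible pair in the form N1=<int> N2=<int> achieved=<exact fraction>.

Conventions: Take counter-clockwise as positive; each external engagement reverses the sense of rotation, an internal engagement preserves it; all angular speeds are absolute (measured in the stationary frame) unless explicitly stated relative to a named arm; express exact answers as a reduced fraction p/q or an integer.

class = planetary set [ratio 3/11 wanted; Willis about the carrier]
Willis with ω_ring = 0: ω_arm/ω_sun = N1/(N1+N3); set equal to 3/11  ⇒  N3/N1 = 1/(3/11) − 1 = 8/3
N3 = N1 + 2·N2  ⇒  N2/N1 = (N3/N1 − 1)/2 = (8/3 − 1)/2 = 5/6
smallest multiple with N1 ≥ 12 and N2 ≥ 10: k = 2  ⇒  N1 = 2·6 = 12, N2 = 2·5 = 10 (N1 ≤ 40, N2 ≤ 30, N2 ≠ N1 ✓), N3 = 12 + 2·10 = 32
check: N1/(N1+N3) with N1 = 12, N3 = 32 gives 3/11; |achieved − target| = 0 ≤ 3/1100 ✓

N1=12 N2=10 achieved=3/11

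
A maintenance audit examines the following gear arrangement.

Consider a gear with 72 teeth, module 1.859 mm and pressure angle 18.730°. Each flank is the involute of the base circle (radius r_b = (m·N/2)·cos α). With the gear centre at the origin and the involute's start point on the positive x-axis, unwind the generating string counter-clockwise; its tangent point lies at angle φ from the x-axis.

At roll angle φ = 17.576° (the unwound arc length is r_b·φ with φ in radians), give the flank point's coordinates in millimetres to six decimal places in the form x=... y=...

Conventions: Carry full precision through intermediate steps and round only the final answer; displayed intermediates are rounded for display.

topology: single-mesh involute geometry — m = 1.859, N = 72
pitch radius r_p = m·N/2 = 1.859·72/2 = 66.924000
base radius r_b = r_p·cos α = 66.924000·cos 18.730° = 63.379857
roll angle φ = 17.576° = 0.30675907 rad
x = r_b·(cos φ + φ·sin φ) = 66.292127
y = r_b·(sin φ − φ·cos φ) = 0.604129

x=66.292127 y=0.604129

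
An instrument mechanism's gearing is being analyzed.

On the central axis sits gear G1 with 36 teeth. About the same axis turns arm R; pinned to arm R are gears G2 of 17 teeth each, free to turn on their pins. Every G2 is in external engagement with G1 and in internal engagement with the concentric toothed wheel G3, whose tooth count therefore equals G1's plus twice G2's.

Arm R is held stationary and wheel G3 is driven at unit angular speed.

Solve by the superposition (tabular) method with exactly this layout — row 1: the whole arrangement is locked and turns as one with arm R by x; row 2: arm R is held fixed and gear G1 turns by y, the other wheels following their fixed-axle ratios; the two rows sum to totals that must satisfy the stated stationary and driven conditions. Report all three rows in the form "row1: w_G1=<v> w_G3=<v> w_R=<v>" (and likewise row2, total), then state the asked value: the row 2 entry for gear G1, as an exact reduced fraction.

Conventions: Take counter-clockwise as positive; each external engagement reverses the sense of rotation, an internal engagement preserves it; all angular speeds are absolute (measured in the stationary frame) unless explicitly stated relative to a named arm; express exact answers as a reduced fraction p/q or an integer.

row1: w_G1=0 w_G3=0 w_R=0
row2: w_G1=-35/18 w_G3=1 w_R=0
total: w_G1=-35/18 w_G3=1 w_R=0
asked value: -35/18

planetary set (36T centre, 17T on arm, 70T internal) — Willis relation
row 1: whole set turns with the arm by x
row 2 (arm held, sun turns y): ω_ring = −(36/70)·y, ω_arm = 0
boundary: total ω_arm = x = 0 and total ω_ring = x − (36/70)·y = 1  ⇒  y = -35/18, x = 0
row 2 ring = −(36/70)·(-35/18) = 1
totals (row 1 + row 2): sun 0 + (-35/18) = -35/18, ring 0 + 1 = 1, arm 0 + 0 = 0
asked cell (row2, sun) = -35/18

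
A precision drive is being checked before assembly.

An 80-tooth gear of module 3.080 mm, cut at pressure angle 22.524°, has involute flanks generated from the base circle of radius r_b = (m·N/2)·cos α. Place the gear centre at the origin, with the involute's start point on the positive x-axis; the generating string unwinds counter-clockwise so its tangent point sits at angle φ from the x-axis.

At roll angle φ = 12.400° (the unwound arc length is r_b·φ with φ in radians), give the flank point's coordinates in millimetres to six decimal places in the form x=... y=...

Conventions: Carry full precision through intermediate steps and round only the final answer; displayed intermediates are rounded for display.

class = single-mesh tooth geometry [base-circle involute, m = 3.080, 80T]
pitch radius r_p = m·N/2 = 3.080·80/2 = 123.200000
base radius r_b = r_p·cos α = 123.200000·cos 22.524° = 113.802200
roll angle φ = 12.400° = 0.21642083 rad
x = r_b·(cos φ + φ·sin φ) = 116.436206
y = r_b·(sin φ − φ·cos φ) = 0.382729

x=116.436206 y=0.382729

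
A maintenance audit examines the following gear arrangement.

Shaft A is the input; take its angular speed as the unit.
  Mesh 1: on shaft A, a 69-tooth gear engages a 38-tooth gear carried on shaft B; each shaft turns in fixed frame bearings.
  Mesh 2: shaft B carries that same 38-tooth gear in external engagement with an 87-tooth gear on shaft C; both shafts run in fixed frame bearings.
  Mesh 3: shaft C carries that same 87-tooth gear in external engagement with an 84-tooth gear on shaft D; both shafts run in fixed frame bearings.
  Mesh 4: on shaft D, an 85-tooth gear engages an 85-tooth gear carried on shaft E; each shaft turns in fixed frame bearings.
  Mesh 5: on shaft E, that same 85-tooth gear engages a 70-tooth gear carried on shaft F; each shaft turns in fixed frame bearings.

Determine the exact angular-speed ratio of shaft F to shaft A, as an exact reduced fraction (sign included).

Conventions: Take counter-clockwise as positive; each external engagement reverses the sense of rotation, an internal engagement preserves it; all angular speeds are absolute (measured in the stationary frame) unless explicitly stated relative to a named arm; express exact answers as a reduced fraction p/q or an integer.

-391/392

class = fixed-axis compound train [5 meshes; 5 ratios multiply, 5 sense flips]
mesh 1 [69T→38T]: running ratio 69/38, sense −
mesh 2 [38T→87T]: running ratio 23/29, sense +
mesh 3 [87T→84T]: running ratio 23/28, sense −
mesh 4 [85T→85T]: running ratio 23/28, sense +
mesh 5 [85T→70T]: running ratio 391/392, sense −
ω_out/ω_in = -391/392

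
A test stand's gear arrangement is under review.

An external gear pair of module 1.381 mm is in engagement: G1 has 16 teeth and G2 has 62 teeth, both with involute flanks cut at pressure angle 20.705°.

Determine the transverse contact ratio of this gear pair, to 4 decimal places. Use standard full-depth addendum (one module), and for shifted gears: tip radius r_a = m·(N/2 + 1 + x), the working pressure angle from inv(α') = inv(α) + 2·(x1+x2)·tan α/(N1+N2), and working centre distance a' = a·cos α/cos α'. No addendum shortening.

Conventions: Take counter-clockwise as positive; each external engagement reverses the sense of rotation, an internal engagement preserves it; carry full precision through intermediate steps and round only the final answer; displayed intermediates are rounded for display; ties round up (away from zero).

1.6142

single-mesh involute tooth geometry (16T engaging 62T at module 1.381)
base radii: r_b1 = 10.334445, r_b2 = 40.045974
tip radii: r_a1 = 12.429000, r_a2 = 44.192000
no profile shift: α' = α, a' = a
action lengths: √(r_a1²−r_b1²) = 6.905019, √(r_a2²−r_b2²) = 18.688308
base pitch p_b = π·m·cos α = 4.058327
CR = (6.905019 + 18.688308 − 53.859000·sin 20.70500°)/4.058327 = 1.614244
contact ratio ≈ 1.6142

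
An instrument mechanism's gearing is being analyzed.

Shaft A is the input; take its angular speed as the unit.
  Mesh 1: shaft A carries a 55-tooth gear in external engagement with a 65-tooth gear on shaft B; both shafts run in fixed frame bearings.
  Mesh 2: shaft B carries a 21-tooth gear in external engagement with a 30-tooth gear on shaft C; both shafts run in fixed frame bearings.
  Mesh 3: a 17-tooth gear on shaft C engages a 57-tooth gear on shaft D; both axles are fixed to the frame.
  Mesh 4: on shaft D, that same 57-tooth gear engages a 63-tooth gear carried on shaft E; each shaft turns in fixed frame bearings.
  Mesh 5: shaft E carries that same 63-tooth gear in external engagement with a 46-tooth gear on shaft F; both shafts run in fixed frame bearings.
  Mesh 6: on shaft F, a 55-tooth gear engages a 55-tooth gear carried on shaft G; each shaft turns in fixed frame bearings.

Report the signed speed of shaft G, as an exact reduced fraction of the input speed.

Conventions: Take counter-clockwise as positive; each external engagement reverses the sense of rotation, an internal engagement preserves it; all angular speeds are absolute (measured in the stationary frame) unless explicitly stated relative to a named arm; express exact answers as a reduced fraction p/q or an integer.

6-mesh fixed-axis compound train (all bearings frame-fixed)
mesh 1 [55T→65T]: |ω|/ω_in = 1×55/65 = 11/13, sense flips to −
mesh 2 [21T→30T]: |ω|/ω_in = (11/13)×21/30 = 77/130, sense flips to +
mesh 3 [17T→57T]: |ω|/ω_in = (77/130)×17/57 = 1309/7410, sense flips to −
mesh 4 [57T→63T]: |ω|/ω_in = (1309/7410)×57/63 = 187/1170, sense flips to +
mesh 5 [63T→46T]: |ω|/ω_in = (187/1170)×63/46 = 1309/5980, sense flips to −
mesh 6 [55T→55T]: |ω|/ω_in = (1309/5980)×55/55 = 1309/5980, sense flips to +
signed output speed (× input speed) = 1309/5980

1309/5980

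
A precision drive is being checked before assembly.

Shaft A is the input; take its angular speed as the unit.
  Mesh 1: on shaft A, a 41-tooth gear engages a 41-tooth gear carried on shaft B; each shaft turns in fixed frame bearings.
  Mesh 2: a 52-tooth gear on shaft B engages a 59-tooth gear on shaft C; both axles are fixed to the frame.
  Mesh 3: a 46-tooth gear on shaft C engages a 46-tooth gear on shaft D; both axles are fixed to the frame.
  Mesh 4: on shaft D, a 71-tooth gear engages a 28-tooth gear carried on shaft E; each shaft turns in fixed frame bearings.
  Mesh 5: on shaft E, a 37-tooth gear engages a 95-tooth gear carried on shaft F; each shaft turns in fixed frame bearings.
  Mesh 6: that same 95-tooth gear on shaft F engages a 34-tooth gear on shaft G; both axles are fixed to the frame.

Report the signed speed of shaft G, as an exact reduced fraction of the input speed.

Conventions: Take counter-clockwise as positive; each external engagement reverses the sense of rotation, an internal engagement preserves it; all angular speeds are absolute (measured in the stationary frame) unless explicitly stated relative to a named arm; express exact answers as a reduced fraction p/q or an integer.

34151/14042

6-mesh fixed-axis compound train (all bearings frame-fixed)
mesh 1 [41T→41T]: |ω|/ω_in = 1×41/41 = 1, sense flips to −
mesh 2 [52T→59T]: |ω|/ω_in = 1×52/59 = 52/59, sense flips to +
mesh 3 [46T→46T]: |ω|/ω_in = (52/59)×46/46 = 52/59, sense flips to −
mesh 4 [71T→28T]: |ω|/ω_in = (52/59)×71/28 = 923/413, sense flips to +
mesh 5 [37T→95T]: |ω|/ω_in = (923/413)×37/95 = 34151/39235, sense flips to −
mesh 6 [95T→34T]: |ω|/ω_in = (34151/39235)×95/34 = 34151/14042, sense flips to +
signed output speed (× input speed) = 34151/14042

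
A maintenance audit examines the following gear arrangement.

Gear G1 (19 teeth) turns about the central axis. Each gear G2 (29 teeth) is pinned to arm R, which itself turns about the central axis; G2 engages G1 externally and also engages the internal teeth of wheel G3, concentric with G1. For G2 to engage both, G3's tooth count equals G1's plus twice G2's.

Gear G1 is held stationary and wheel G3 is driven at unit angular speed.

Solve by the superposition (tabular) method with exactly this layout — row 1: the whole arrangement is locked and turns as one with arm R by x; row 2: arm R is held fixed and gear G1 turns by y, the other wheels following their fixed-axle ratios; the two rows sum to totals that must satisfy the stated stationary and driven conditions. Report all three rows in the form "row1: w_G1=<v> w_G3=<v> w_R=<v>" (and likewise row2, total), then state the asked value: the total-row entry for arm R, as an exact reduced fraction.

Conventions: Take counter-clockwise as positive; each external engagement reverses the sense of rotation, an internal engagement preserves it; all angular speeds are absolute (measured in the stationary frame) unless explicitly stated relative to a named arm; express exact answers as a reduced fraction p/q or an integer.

row1: w_G1=77/96 w_G3=77/96 w_R=77/96
row2: w_G1=-77/96 w_G3=19/96 w_R=0
total: w_G1=0 w_G3=1 w_R=77/96
asked value: 77/96

topology: planetary set — G1 19T / G2 29T / G3 77T, arm = carrier (Willis)
superposition row 1 [locked train]: every member turns x
row 2 — arm fixed, fixed-axis ratios: sun y, ring −(19/77)·y, arm 0
boundary: total ω_sun = x + y = 0 and total ω_ring = x − (19/77)·y = 1  ⇒  y = -77/96, x = 77/96
row 2 ring = −(19/77)·(-77/96) = 19/96
totals (row 1 + row 2): sun 77/96 + (-77/96) = 0, ring 77/96 + 19/96 = 1, arm 77/96 + 0 = 77/96
asked cell (total, arm) = 77/96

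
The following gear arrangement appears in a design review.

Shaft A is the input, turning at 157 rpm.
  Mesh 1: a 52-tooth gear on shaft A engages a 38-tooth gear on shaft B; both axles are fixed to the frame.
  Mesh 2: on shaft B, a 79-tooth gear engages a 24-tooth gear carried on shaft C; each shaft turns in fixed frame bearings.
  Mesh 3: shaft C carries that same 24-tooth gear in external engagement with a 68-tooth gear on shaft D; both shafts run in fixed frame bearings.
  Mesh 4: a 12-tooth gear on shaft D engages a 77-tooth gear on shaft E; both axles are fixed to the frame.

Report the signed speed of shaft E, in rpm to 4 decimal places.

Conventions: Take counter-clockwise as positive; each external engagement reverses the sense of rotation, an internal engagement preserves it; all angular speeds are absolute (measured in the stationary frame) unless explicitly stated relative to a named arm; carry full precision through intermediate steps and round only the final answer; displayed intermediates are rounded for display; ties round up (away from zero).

+38.8981 rpm

topology: fixed-axis compound train — 4 meshes, A→E
mesh 1 [52T→38T]: ω = 157.0000×52/38 = 214.8421 rpm, sense flips to −
mesh 2 [79T→24T]: ω = 214.8421×79/24 = 707.1886 rpm, sense flips to +
mesh 3 [24T→68T]: ω = 707.1886×24/68 = 249.5960 rpm, sense flips to −
mesh 4 [12T→77T]: ω = 249.5960×12/77 = 38.8981 rpm, sense flips to +
signed output speed = +38.8981 rpm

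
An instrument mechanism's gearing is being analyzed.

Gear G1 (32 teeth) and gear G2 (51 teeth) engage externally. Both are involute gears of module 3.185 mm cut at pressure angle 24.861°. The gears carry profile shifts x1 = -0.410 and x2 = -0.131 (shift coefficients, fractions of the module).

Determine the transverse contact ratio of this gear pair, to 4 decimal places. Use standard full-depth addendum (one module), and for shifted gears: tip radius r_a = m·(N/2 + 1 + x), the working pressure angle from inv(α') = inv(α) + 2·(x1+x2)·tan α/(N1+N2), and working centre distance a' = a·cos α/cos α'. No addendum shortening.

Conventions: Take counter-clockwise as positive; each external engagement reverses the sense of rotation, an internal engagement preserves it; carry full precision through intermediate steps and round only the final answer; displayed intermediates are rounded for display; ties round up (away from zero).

1.6162

class = single-mesh tooth geometry [involute pair 32T × 51T, m = 3.185]
base radii: r_b1 = 46.237557, r_b2 = 73.691106
tip radii: r_a1 = 52.839150, r_a2 = 83.985265
inv(α') = inv(24.861°) + 2·(-0.410-0.131)·tan α/(32+51) = 0.02341076  ⇒  α' = 23.11437°
a' = a·cos α / cos α' = 132.1775·cos 24.861°/cos 23.11437° = 130.396498
action lengths: √(r_a1²−r_b1²) = 25.574677, √(r_a2²−r_b2²) = 40.288281
base pitch p_b = π·m·cos α = 9.078723
CR = (25.574677 + 40.288281 − 130.396498·sin 23.11437°)/9.078723 = 1.616250
contact ratio ≈ 1.6162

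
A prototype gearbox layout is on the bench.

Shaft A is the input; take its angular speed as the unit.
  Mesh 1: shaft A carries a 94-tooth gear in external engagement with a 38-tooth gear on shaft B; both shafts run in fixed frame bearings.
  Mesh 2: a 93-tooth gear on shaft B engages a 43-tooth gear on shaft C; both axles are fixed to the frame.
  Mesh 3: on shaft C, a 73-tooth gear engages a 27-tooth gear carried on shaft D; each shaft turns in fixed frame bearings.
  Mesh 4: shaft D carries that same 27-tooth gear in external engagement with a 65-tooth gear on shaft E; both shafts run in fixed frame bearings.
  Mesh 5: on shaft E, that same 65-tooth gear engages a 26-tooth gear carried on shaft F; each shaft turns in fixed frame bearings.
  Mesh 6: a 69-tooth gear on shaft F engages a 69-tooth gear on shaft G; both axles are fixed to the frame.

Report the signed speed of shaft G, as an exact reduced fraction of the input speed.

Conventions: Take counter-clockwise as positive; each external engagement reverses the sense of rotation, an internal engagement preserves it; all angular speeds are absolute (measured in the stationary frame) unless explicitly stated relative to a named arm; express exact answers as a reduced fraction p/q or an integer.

6-mesh fixed-axis compound train (all bearings frame-fixed)
mesh 1 [94T→38T]: |ω|/ω_in = 1×94/38 = 47/19, sense flips to −
mesh 2 [93T→43T]: |ω|/ω_in = (47/19)×93/43 = 4371/817, sense flips to +
mesh 3 [73T→27T]: |ω|/ω_in = (4371/817)×73/27 = 106361/7353, sense flips to −
mesh 4 [27T→65T]: |ω|/ω_in = (106361/7353)×27/65 = 319083/53105, sense flips to +
mesh 5 [65T→26T]: |ω|/ω_in = (319083/53105)×65/26 = 319083/21242, sense flips to −
mesh 6 [69T→69T]: |ω|/ω_in = (319083/21242)×69/69 = 319083/21242, sense flips to +
signed output speed (× input speed) = 319083/21242

319083/21242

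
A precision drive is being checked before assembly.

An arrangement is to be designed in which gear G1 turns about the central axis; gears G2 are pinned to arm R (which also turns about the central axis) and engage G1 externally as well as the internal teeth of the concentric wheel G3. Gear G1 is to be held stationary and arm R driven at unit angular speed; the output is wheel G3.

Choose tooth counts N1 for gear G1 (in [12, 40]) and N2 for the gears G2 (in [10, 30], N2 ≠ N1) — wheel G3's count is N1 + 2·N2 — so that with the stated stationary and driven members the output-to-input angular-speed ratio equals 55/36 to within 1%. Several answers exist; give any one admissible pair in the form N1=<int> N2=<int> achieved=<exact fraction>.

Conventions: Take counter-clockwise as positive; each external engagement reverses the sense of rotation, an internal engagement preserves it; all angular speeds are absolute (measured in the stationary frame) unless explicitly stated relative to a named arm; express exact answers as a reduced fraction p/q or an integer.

topology: planetary set — design target 55/36, arm = carrier (Willis)
Willis with ω_sun = 0: ω_ring/ω_arm = (N1+N3)/N3; set equal to 55/36  ⇒  N3/N1 = 1/(55/36 − 1) = 36/19
N3 = N1 + 2·N2  ⇒  N2/N1 = (N3/N1 − 1)/2 = (36/19 − 1)/2 = 17/38
smallest multiple with N1 ≥ 12 and N2 ≥ 10: k = 1  ⇒  N1 = 1·38 = 38, N2 = 1·17 = 17 (N1 ≤ 40, N2 ≤ 30, N2 ≠ N1 ✓), N3 = 38 + 2·17 = 72
check: (N1+N3)/N3 with N1 = 38, N3 = 72 gives 55/36; |achieved − target| = 0 ≤ 11/720 ✓

N1=38 N2=17 achieved=55/36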